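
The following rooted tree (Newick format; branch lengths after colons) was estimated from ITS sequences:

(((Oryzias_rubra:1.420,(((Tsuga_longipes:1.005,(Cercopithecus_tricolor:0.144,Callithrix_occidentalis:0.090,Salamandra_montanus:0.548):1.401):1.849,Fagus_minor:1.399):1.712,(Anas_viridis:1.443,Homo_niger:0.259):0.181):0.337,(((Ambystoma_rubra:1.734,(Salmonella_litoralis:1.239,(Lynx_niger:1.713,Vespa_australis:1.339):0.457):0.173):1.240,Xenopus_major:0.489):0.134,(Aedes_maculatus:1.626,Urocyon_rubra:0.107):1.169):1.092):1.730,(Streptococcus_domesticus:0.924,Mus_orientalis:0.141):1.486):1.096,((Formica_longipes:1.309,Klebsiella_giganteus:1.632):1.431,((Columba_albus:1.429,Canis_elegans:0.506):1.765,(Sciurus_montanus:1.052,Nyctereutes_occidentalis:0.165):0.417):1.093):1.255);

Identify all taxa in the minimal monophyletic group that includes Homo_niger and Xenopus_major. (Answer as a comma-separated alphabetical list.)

Tracing Homo_niger: it sits inside (Anas_viridis,Homo_niger).
Tracing Xenopus_major: it sits inside ((Ambystoma_rubra,(Salmonella_litoralis,(Lynx_niger,Vespa_australis))),Xenopus_major).
The smallest clade enclosing both is (Oryzias_rubra,(((Tsuga_longipes,(Cercopithecus_tricolor,Callithrix_occidentalis,Salamandra_montanus)),Fagus_minor),(Anas_viridis,Homo_niger)),(((Ambystoma_rubra,(Salmonella_litoralis,(Lynx_niger,Vespa_australis))),Xenopus_major),(Aedes_maculatus,Urocyon_rubra))); the answer is its 15 terminal taxa in alphabetical order.

Aedes_maculatus, Ambystoma_rubra, Anas_viridis, Callithrix_occidentalis, Cercopithecus_tricolor, Fagus_minor, Homo_niger, Lynx_niger, Oryzias_rubra, Salamandra_montanus, Salmonella_litoralis, Tsuga_longipes, Urocyon_rubra, Vespa_australis, Xenopus_major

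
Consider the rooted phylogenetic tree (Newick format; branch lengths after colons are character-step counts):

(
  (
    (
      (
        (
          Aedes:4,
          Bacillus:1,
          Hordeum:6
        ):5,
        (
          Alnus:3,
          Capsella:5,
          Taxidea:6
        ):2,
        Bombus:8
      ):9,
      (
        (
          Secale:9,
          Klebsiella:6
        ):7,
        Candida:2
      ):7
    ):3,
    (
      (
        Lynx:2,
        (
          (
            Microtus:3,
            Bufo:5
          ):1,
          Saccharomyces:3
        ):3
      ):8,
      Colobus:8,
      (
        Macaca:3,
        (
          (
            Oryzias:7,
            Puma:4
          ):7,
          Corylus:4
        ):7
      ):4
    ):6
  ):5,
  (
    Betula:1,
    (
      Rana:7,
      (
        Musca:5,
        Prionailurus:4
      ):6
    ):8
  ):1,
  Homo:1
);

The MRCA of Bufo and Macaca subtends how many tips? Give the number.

9

The MRCA of Bufo and Macaca is the node subtending ((Lynx,((Microtus,Bufo),Saccharomyces)),Colobus,(Macaca,((Oryzias,Puma),Corylus))).
That clade contains 9 terminal taxa: Bufo, Colobus, Corylus, Lynx, Macaca, Microtus, Oryzias, Puma, Saccharomyces.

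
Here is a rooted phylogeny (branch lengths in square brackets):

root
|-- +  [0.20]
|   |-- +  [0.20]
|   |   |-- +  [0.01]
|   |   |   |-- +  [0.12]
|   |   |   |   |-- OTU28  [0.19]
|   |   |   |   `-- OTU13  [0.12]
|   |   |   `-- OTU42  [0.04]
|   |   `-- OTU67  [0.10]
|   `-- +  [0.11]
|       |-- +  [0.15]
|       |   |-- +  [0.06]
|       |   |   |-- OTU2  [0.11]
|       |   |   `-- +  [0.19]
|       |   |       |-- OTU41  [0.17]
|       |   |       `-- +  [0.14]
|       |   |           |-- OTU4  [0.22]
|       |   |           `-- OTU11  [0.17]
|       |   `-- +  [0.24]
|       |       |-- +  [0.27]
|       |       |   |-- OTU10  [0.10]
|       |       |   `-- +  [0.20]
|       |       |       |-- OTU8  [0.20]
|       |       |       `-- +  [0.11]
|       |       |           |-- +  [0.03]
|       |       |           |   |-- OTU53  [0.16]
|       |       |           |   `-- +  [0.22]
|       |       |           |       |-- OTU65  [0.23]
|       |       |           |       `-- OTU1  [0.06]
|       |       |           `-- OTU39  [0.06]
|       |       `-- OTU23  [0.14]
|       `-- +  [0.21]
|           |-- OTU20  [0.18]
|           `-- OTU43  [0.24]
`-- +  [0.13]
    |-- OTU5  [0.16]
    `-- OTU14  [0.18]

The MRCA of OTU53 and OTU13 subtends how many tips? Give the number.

17

The MRCA of OTU53 and OTU13 is the node subtending ((((OTU28,OTU13),OTU42),OTU67),(((OTU2,(OTU41,(OTU4,OTU11))),((OTU10,(OTU8,((OTU53,(OTU65,OTU1)),OTU39))),OTU23)),(OTU20,OTU43))).
That clade contains 17 terminal taxa: OTU1, OTU10, OTU11, OTU13, OTU2, OTU20, OTU23, OTU28, OTU39, OTU4, OTU41, OTU42, OTU43, OTU53, OTU65, OTU67, OTU8.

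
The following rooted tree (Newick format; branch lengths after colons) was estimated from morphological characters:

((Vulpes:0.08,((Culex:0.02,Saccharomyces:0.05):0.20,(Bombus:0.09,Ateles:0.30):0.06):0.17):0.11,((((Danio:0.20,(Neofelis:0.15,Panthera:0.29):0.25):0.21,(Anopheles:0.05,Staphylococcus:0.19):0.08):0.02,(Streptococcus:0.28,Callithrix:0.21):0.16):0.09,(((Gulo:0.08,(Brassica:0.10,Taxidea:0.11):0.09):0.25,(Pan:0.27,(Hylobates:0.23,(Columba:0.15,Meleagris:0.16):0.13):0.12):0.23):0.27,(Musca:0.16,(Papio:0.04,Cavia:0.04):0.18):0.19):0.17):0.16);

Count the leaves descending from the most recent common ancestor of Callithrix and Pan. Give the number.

The MRCA of Callithrix and Pan is the node subtending ((((Danio,(Neofelis,Panthera)),(Anopheles,Staphylococcus)),(Streptococcus,Callithrix)),(((Gulo,(Brassica,Taxidea)),(Pan,(Hylobates,(Columba,Meleagris)))),(Musca,(Papio,Cavia)))).
That clade contains 17 terminal taxa: Anopheles, Brassica, Callithrix, Cavia, Columba, Danio, Gulo, Hylobates, Meleagris, Musca, Neofelis, Pan, Panthera, Papio, Staphylococcus, Streptococcus, Taxidea.

17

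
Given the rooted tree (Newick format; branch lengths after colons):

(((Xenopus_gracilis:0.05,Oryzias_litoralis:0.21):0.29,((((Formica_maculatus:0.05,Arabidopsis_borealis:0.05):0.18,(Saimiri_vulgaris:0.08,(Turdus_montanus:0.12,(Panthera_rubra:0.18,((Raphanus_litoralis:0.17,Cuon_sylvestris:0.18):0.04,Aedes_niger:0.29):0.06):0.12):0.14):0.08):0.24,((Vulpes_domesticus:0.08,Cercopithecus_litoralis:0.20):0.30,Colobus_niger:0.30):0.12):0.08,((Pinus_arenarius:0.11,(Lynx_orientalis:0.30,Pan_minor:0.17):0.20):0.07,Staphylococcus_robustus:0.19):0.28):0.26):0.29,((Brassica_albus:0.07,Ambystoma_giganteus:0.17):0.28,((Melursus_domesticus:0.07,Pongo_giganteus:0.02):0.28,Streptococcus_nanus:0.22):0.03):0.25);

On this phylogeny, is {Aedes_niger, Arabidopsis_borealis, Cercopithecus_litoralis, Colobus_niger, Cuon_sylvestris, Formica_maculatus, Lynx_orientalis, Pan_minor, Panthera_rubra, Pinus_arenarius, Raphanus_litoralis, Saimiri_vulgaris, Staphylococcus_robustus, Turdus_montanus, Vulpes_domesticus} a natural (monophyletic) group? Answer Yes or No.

Yes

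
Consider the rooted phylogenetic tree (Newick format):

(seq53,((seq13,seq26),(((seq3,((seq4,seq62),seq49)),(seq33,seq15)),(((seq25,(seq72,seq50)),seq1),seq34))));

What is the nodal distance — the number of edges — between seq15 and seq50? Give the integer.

The MRCA of seq15 and seq50 is the node subtending (((seq3,((seq4,seq62),seq49)),(seq33,seq15)),(((seq25,(seq72,seq50)),seq1),seq34)).
From seq15 up to that node: 3 branches. From seq50 up to the same node: 5 branches. Total: 3 + 5 = 8.

8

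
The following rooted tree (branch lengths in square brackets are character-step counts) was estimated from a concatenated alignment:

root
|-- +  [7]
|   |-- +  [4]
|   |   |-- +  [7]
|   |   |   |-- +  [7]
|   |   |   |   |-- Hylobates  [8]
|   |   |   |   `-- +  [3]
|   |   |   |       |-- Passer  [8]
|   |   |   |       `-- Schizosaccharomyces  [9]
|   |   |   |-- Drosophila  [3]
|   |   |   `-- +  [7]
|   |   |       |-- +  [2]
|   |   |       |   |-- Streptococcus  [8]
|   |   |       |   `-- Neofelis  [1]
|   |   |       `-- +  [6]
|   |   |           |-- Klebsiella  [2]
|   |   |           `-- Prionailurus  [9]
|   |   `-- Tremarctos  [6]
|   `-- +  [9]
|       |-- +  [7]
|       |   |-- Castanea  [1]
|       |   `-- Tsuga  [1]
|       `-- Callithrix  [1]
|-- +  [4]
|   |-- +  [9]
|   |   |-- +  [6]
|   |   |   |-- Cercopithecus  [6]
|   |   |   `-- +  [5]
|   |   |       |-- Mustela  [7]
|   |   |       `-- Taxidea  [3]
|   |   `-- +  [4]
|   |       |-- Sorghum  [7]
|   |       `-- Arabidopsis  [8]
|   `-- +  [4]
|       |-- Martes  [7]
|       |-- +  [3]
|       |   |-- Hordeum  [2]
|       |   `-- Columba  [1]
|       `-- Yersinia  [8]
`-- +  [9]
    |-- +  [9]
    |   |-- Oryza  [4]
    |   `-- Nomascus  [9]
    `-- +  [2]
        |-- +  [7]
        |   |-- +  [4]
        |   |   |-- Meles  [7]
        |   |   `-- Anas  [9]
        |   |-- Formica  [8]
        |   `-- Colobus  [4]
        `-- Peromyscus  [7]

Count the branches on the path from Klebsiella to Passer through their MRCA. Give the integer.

6

The MRCA of Klebsiella and Passer is the node subtending ((Hylobates,(Passer,Schizosaccharomyces)),Drosophila,((Streptococcus,Neofelis),(Klebsiella,Prionailurus))).
From Klebsiella up to that node: 3 branches. From Passer up to the same node: 3 branches. Total: 3 + 3 = 6.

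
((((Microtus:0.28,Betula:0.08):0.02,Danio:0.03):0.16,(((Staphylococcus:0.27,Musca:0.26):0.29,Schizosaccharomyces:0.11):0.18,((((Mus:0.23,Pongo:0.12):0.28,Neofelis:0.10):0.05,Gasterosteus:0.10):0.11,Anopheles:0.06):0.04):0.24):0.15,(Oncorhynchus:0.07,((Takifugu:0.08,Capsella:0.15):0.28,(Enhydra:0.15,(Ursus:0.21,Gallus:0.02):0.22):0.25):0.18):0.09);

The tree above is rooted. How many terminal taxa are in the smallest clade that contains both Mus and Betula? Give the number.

11

The MRCA of Mus and Betula is the node subtending (((Microtus,Betula),Danio),(((Staphylococcus,Musca),Schizosaccharomyces),((((Mus,Pongo),Neofelis),Gasterosteus),Anopheles))).
That clade contains 11 terminal taxa: Anopheles, Betula, Danio, Gasterosteus, Microtus, Mus, Musca, Neofelis, Pongo, Schizosaccharomyces, Staphylococcus.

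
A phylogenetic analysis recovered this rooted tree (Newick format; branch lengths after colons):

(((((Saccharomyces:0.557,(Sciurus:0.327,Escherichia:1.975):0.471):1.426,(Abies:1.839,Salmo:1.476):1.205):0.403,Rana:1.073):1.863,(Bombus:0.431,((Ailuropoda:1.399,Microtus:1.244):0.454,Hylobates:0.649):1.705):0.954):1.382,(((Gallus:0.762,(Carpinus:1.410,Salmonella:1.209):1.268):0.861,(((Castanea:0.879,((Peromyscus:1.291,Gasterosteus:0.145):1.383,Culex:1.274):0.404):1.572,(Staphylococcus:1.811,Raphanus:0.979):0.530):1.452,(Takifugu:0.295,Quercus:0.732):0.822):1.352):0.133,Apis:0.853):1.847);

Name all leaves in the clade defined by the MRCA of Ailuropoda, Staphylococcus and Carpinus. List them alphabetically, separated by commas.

Tracing Ailuropoda: it sits inside (Ailuropoda,Microtus).
Tracing Staphylococcus: it sits inside (Staphylococcus,Raphanus).
Tracing Carpinus: it sits inside (Carpinus,Salmonella).
The smallest clade enclosing all 3 is the whole tree (their MRCA is the root), so the answer is all 22 tips in alphabetical order.

Abies, Ailuropoda, Apis, Bombus, Carpinus, Castanea, Culex, Escherichia, Gallus, Gasterosteus, Hylobates, Microtus, Peromyscus, Quercus, Rana, Raphanus, Saccharomyces, Salmo, Salmonella, Sciurus, Staphylococcus, Takifugu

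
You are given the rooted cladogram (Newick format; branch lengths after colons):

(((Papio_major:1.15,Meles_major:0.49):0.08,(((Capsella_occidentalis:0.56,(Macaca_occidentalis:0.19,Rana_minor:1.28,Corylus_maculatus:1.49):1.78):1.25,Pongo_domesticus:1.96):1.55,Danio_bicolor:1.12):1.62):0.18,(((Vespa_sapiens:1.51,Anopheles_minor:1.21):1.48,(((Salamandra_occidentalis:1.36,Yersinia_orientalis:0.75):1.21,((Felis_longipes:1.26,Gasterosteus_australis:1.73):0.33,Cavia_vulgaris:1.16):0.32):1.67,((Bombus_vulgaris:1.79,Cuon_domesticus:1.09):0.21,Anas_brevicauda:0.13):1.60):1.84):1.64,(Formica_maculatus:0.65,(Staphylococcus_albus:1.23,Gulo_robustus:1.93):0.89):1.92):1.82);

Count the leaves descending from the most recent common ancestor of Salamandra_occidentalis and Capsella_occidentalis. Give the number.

21

The MRCA of Salamandra_occidentalis and Capsella_occidentalis is the root, so the clade is the entire tree.
That clade contains 21 terminal taxa: Anas_brevicauda, Anopheles_minor, Bombus_vulgaris, Capsella_occidentalis, Cavia_vulgaris, Corylus_maculatus, Cuon_domesticus, Danio_bicolor, Felis_longipes, Formica_maculatus, Gasterosteus_australis, Gulo_robustus, Macaca_occidentalis, Meles_major, Papio_major, Pongo_domesticus, Rana_minor, Salamandra_occidentalis, Staphylococcus_albus, Vespa_sapiens, Yersinia_orientalis.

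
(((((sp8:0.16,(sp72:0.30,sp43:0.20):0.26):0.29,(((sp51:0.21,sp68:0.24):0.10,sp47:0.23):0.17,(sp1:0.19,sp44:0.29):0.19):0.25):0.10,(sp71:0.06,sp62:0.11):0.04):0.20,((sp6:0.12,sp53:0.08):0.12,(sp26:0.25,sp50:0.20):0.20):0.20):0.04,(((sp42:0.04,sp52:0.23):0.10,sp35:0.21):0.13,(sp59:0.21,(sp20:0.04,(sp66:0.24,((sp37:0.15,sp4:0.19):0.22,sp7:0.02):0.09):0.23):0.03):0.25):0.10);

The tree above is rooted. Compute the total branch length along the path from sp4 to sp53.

1.55

The path runs sp4 → … → MRCA → … → sp53; the MRCA is the root of the tree.
Branch lengths along that path: 0.19 + 0.22 + 0.09 + 0.23 + 0.03 + 0.25 + 0.10 + 0.04 + 0.20 + 0.12 + 0.08 = 1.55.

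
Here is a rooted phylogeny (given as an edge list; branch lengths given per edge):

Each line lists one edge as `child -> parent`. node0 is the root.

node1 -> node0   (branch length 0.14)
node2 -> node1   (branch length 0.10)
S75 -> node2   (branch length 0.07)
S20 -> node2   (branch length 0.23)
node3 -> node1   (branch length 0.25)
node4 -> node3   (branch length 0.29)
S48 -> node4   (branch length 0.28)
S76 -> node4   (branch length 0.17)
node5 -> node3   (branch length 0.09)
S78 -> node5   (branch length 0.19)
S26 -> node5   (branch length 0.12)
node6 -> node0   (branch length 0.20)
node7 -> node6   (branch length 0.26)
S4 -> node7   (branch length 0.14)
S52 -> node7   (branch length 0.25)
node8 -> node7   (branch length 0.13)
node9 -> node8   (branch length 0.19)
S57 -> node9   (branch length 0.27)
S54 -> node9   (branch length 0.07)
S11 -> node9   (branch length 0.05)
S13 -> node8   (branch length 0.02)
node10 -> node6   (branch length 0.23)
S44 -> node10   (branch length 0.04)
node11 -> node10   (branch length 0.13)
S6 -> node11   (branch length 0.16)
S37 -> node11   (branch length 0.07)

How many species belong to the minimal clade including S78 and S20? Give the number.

The MRCA of S78 and S20 is the node subtending ((S75,S20),((S48,S76),(S78,S26))).
That clade contains 6 terminal taxa: S20, S26, S48, S75, S76, S78.

6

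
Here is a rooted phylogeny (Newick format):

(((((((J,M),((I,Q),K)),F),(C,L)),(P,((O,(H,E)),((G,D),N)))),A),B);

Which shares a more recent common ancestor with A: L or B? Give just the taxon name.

L

The MRCA of A and L subtends ((((((J,M),((I,Q),K)),F),(C,L)),(P,((O,(H,E)),((G,D),N)))),A) (16 taxa).
The MRCA of A and B is the root, subtending the entire tree (17 taxa).
The first is nested inside the second, so A shares a more recent common ancestor with L.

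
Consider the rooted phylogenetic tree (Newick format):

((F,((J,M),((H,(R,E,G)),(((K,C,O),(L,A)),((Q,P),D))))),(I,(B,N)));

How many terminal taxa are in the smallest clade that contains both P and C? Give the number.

8

The MRCA of P and C is the node subtending (((K,C,O),(L,A)),((Q,P),D)).
That clade contains 8 terminal taxa: A, C, D, K, L, O, P, Q.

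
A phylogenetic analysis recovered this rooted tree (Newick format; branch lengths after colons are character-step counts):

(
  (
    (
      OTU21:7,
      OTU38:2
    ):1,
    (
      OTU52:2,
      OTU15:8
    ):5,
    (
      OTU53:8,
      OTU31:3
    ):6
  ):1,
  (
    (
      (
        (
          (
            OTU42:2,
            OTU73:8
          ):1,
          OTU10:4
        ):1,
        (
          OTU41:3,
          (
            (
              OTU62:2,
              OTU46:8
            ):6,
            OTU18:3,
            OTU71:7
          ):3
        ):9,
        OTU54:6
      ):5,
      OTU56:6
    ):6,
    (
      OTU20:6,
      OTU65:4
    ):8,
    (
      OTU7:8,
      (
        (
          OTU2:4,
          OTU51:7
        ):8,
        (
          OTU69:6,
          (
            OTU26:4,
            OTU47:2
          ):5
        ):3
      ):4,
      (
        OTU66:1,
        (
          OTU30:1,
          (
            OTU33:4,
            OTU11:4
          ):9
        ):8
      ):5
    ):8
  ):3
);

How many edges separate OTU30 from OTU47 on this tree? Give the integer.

The MRCA of OTU30 and OTU47 is the node subtending (OTU7,((OTU2,OTU51),(OTU69,(OTU26,OTU47))),(OTU66,(OTU30,(OTU33,OTU11)))).
From OTU30 up to that node: 3 branches. From OTU47 up to the same node: 4 branches. Total: 3 + 4 = 7.

7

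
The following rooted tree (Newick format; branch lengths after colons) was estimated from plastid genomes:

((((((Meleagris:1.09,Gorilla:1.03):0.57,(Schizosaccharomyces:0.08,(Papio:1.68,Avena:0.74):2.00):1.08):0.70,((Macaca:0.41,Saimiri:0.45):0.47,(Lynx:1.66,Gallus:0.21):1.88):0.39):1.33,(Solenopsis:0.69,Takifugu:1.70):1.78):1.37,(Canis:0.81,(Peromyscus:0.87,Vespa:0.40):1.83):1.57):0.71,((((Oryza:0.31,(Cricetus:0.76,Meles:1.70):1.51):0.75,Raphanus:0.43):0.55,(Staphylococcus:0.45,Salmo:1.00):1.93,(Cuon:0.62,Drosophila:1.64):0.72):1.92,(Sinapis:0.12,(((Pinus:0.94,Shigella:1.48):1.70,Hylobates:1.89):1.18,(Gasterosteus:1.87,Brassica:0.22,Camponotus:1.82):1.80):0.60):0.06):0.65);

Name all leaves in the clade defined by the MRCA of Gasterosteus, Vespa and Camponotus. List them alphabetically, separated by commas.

Tracing Gasterosteus: it sits inside (Gasterosteus,Brassica,Camponotus).
Tracing Vespa: it sits inside (Peromyscus,Vespa).
Tracing Camponotus: it sits inside (Gasterosteus,Brassica,Camponotus).
The smallest clade enclosing all 3 is the whole tree (their MRCA is the root), so the answer is all 29 tips in alphabetical order.

Avena, Brassica, Camponotus, Canis, Cricetus, Cuon, Drosophila, Gallus, Gasterosteus, Gorilla, Hylobates, Lynx, Macaca, Meleagris, Meles, Oryza, Papio, Peromyscus, Pinus, Raphanus, Saimiri, Salmo, Schizosaccharomyces, Shigella, Sinapis, Solenopsis, Staphylococcus, Takifugu, Vespa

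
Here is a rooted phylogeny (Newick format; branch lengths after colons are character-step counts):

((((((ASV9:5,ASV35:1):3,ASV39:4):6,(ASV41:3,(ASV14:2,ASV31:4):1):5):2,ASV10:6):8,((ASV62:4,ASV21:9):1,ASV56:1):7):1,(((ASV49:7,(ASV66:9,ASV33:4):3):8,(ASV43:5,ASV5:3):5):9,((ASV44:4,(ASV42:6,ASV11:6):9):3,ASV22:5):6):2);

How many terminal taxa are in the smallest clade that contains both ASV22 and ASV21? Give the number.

The MRCA of ASV22 and ASV21 is the root, so the clade is the entire tree.
That clade contains 19 terminal taxa: ASV10, ASV11, ASV14, ASV21, ASV22, ASV31, ASV33, ASV35, ASV39, ASV41, ASV42, ASV43, ASV44, ASV49, ASV5, ASV56, ASV62, ASV66, ASV9.

19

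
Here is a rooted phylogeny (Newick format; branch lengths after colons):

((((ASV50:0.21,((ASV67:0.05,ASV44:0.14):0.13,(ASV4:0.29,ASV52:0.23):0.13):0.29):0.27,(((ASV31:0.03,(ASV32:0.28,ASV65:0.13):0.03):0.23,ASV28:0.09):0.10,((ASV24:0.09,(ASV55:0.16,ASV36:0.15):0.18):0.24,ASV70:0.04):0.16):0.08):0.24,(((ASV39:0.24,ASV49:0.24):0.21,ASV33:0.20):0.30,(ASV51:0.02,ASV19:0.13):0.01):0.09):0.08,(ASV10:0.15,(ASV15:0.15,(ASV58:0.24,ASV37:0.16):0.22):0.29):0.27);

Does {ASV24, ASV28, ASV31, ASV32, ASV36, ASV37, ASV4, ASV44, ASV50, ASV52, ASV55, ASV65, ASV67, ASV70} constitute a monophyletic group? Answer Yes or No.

No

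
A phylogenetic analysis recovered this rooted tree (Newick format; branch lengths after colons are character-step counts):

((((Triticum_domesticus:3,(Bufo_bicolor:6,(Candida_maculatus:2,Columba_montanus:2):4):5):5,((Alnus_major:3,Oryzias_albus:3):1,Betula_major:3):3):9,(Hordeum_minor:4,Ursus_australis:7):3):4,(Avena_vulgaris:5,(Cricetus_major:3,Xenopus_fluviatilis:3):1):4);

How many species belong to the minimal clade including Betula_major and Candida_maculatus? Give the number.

7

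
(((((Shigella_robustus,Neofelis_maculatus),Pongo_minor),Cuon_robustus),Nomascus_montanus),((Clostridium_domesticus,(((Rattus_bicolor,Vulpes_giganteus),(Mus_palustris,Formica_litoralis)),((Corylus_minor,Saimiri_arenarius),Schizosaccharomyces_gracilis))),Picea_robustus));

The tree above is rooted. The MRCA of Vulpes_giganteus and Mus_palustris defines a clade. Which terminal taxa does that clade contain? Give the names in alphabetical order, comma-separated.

Tracing Vulpes_giganteus: it sits inside (Rattus_bicolor,Vulpes_giganteus).
Tracing Mus_palustris: it sits inside (Mus_palustris,Formica_litoralis).
The smallest clade enclosing both is ((Rattus_bicolor,Vulpes_giganteus),(Mus_palustris,Formica_litoralis)); the answer is its 4 terminal taxa in alphabetical order.

Formica_litoralis, Mus_palustris, Rattus_bicolor, Vulpes_giganteus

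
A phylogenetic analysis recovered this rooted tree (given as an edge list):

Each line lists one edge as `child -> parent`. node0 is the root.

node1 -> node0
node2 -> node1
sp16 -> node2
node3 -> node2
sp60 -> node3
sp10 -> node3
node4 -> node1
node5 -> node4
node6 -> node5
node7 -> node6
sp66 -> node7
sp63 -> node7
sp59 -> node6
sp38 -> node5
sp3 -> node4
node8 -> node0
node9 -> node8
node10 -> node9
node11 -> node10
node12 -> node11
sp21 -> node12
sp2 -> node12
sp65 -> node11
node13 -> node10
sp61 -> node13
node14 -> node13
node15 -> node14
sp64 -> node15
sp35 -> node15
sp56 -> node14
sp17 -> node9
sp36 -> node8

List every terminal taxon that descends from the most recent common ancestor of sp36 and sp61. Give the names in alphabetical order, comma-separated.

Tracing sp36: it sits inside (((((sp21,sp2),sp65),(sp61,((sp64,sp35),sp56))),sp17),sp36).
Tracing sp61: it sits inside (sp61,((sp64,sp35),sp56)).
The smallest clade enclosing both is (((((sp21,sp2),sp65),(sp61,((sp64,sp35),sp56))),sp17),sp36); the answer is its 9 terminal taxa in alphabetical order.

sp17, sp2, sp21, sp35, sp36, sp56, sp61, sp64, sp65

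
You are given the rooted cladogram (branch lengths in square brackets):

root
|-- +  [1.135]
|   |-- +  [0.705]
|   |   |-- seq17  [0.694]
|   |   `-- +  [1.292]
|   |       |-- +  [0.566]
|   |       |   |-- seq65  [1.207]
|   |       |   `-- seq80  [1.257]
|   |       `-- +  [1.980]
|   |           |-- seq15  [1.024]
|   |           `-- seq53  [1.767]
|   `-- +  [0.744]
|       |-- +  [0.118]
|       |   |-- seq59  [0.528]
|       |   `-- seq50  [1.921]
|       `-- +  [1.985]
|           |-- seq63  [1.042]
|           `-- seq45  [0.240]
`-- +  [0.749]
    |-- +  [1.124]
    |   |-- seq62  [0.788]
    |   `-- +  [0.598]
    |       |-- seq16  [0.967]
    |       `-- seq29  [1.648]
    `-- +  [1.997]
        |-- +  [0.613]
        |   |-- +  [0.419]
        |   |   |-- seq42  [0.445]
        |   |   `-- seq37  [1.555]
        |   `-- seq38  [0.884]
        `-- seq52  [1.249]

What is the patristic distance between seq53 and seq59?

7.134

The path runs seq53 → … → MRCA → … → seq59; the MRCA is the node subtending ((seq17,((seq65,seq80),(seq15,seq53))),((seq59,seq50),(seq63,seq45))).
Branch lengths along that path: 1.767 + 1.980 + 1.292 + 0.705 + 0.744 + 0.118 + 0.528 = 7.134.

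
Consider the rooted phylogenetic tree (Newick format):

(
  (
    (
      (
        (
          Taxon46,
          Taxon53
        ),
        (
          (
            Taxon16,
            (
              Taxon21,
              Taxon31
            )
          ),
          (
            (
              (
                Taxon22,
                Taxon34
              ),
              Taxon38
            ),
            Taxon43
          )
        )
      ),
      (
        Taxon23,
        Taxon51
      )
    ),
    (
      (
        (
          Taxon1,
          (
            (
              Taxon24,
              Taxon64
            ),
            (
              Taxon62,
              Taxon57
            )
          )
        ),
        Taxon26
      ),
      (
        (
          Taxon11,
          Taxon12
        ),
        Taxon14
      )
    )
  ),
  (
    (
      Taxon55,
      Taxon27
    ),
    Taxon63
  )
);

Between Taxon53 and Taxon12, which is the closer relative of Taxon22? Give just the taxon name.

Taxon53

The MRCA of Taxon22 and Taxon53 subtends ((Taxon46,Taxon53),((Taxon16,(Taxon21,Taxon31)),(((Taxon22,Taxon34),Taxon38),Taxon43))) (9 taxa).
The MRCA of Taxon22 and Taxon12 subtends ((((Taxon46,Taxon53),((Taxon16,(Taxon21,Taxon31)),(((Taxon22,Taxon34),Taxon38),Taxon43))),(Taxon23,Taxon51)),(((Taxon1,((Taxon24,Taxon64),(Taxon62,Taxon57))),Taxon26),((Taxon11,Taxon12),Taxon14))) (20 taxa).
The first is nested inside the second, so Taxon22 shares a more recent common ancestor with Taxon53.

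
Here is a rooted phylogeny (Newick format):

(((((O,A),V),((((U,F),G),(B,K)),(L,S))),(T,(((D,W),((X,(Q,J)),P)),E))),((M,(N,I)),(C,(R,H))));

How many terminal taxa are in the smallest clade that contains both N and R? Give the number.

6

The MRCA of N and R is the node subtending ((M,(N,I)),(C,(R,H))).
That clade contains 6 terminal taxa: C, H, I, M, N, R.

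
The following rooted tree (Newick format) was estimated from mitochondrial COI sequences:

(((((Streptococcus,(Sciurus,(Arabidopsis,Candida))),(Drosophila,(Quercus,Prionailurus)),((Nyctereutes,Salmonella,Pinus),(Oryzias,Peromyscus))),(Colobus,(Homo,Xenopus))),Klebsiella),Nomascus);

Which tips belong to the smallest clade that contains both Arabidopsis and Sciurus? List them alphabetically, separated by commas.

Arabidopsis, Candida, Sciurus

Tracing Arabidopsis: it sits inside (Arabidopsis,Candida).
Tracing Sciurus: it sits inside (Sciurus,(Arabidopsis,Candida)).
The smallest clade enclosing both is (Sciurus,(Arabidopsis,Candida)); the answer is its 3 terminal taxa in alphabetical order.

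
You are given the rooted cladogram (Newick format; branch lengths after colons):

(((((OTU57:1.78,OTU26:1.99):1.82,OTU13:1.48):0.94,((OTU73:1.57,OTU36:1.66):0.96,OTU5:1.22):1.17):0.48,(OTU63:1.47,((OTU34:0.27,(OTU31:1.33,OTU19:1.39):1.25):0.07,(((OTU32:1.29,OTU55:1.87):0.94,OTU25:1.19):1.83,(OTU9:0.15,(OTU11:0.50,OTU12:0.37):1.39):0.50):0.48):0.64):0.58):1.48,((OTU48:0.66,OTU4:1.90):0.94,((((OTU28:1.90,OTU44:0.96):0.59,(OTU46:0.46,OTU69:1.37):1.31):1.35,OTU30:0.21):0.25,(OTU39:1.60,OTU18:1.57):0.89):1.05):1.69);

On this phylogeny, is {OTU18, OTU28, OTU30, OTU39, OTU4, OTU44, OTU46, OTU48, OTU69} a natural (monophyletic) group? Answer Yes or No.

Yes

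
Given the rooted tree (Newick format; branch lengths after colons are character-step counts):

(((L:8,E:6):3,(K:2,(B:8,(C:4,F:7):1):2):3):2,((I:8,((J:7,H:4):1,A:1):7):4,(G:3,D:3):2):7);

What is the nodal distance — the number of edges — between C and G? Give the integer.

The MRCA of C and G is the root of the tree.
From C up to that node: 5 branches. From G up to the same node: 3 branches. Total: 5 + 3 = 8.

8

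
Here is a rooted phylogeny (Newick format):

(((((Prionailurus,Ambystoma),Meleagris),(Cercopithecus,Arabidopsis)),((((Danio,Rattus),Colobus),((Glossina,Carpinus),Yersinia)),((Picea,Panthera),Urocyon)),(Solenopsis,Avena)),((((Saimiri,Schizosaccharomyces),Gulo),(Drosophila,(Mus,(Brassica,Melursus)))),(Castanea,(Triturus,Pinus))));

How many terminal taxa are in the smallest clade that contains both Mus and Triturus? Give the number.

10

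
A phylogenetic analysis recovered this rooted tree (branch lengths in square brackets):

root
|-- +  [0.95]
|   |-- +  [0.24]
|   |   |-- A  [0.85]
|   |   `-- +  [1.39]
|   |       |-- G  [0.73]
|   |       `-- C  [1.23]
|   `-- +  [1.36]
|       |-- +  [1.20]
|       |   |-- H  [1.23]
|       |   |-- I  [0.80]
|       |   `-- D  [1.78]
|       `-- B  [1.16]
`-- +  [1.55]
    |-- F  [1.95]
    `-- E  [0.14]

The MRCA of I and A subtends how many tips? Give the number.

The MRCA of I and A is the node subtending ((A,(G,C)),((H,I,D),B)).
That clade contains 7 terminal taxa: A, B, C, D, G, H, I.

7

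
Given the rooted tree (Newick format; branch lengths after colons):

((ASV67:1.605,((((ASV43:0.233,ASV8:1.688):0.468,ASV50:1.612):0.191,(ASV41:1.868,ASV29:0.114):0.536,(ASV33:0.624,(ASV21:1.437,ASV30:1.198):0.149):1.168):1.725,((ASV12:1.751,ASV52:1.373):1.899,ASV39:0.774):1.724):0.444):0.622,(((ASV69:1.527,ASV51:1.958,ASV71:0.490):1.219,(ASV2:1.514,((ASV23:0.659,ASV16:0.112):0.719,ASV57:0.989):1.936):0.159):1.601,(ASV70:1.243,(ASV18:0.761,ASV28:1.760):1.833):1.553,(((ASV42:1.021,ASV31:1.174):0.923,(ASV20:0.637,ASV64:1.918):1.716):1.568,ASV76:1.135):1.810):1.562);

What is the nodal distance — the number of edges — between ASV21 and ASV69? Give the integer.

10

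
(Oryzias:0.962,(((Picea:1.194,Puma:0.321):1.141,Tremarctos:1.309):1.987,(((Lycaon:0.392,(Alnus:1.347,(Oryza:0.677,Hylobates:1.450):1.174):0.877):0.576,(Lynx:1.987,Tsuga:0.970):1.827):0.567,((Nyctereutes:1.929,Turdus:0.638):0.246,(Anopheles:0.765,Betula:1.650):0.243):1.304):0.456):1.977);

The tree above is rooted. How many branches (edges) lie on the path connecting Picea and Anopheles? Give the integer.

The MRCA of Picea and Anopheles is the node subtending (((Picea,Puma),Tremarctos),(((Lycaon,(Alnus,(Oryza,Hylobates))),(Lynx,Tsuga)),((Nyctereutes,Turdus),(Anopheles,Betula)))).
From Picea up to that node: 3 branches. From Anopheles up to the same node: 4 branches. Total: 3 + 4 = 7.

7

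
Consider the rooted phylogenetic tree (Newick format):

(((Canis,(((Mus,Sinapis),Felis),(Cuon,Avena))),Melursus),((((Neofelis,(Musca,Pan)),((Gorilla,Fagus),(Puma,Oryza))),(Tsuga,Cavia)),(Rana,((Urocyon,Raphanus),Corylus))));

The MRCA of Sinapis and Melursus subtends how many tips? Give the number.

7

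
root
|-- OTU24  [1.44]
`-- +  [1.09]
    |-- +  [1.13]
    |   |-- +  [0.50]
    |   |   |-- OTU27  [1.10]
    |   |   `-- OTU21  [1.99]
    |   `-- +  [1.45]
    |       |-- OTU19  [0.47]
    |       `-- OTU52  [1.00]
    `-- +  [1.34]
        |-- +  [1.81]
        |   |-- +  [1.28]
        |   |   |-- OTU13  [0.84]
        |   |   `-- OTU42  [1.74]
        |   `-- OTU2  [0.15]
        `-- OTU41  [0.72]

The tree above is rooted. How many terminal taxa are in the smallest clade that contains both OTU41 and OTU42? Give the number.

4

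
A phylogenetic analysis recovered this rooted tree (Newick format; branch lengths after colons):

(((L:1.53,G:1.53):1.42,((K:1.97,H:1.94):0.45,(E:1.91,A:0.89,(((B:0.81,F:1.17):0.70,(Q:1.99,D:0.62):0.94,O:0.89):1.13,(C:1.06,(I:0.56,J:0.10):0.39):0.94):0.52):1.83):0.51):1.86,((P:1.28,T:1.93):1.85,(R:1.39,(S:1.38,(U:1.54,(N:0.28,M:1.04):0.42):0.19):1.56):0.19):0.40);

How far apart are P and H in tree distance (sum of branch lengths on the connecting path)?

8.29

The path runs P → … → MRCA → … → H; the MRCA is the root of the tree.
Branch lengths along that path: 1.28 + 1.85 + 0.40 + 1.86 + 0.51 + 0.45 + 1.94 = 8.29.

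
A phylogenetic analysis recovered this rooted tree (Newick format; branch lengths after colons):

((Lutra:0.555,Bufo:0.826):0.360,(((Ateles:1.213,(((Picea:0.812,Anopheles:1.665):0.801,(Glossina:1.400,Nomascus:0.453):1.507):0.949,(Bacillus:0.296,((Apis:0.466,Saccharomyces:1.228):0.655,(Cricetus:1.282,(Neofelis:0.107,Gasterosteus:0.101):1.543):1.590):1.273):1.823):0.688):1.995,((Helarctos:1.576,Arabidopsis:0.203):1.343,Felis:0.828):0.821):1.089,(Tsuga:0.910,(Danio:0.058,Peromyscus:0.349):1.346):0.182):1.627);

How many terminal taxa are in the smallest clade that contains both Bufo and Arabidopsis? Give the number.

19

The MRCA of Bufo and Arabidopsis is the root, so the clade is the entire tree.
That clade contains 19 terminal taxa: Anopheles, Apis, Arabidopsis, Ateles, Bacillus, Bufo, Cricetus, Danio, Felis, Gasterosteus, Glossina, Helarctos, Lutra, Neofelis, Nomascus, Peromyscus, Picea, Saccharomyces, Tsuga.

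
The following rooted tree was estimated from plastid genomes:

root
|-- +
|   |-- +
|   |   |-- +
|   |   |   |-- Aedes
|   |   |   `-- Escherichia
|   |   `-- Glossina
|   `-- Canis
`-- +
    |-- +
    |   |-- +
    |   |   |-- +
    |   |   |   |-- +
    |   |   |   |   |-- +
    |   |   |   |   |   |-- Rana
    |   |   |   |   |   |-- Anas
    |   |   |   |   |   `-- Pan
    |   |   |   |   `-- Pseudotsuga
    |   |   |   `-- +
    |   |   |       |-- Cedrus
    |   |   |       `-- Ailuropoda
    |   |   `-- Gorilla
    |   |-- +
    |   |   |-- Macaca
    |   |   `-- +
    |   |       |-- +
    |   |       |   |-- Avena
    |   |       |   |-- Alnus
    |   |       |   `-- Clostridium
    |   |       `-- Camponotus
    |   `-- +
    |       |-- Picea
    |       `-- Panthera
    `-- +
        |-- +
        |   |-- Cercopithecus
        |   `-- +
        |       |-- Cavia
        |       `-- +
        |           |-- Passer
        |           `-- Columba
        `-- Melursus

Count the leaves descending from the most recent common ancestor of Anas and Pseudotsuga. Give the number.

4

The MRCA of Anas and Pseudotsuga is the node subtending ((Rana,Anas,Pan),Pseudotsuga).
That clade contains 4 terminal taxa: Anas, Pan, Pseudotsuga, Rana.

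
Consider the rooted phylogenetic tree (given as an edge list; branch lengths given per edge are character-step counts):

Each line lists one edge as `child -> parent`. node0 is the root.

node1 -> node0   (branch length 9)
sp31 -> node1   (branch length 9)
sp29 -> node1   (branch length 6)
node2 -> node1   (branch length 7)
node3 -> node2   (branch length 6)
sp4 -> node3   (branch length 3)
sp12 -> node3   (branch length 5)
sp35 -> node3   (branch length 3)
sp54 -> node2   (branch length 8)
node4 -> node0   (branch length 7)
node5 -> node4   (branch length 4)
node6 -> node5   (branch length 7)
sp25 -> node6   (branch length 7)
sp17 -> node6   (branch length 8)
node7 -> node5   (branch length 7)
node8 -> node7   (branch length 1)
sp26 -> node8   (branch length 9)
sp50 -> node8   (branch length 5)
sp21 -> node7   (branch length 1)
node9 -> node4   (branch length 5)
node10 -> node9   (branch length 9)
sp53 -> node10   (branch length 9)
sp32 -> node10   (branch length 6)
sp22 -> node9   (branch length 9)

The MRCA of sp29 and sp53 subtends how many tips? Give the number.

The MRCA of sp29 and sp53 is the root, so the clade is the entire tree.
That clade contains 14 terminal taxa: sp12, sp17, sp21, sp22, sp25, sp26, sp29, sp31, sp32, sp35, sp4, sp50, sp53, sp54.

14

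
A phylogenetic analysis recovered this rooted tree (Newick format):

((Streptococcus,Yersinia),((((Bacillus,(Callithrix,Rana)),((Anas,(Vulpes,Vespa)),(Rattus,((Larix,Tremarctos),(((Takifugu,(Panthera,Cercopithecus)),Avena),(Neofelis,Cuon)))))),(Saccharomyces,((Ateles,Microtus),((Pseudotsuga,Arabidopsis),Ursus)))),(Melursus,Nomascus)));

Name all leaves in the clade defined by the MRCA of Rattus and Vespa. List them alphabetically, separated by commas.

Anas, Avena, Cercopithecus, Cuon, Larix, Neofelis, Panthera, Rattus, Takifugu, Tremarctos, Vespa, Vulpes

Tracing Rattus: it sits inside (Rattus,((Larix,Tremarctos),(((Takifugu,(Panthera,Cercopithecus)),Avena),(Neofelis,Cuon)))).
Tracing Vespa: it sits inside (Vulpes,Vespa).
The smallest clade enclosing both is ((Anas,(Vulpes,Vespa)),(Rattus,((Larix,Tremarctos),(((Takifugu,(Panthera,Cercopithecus)),Avena),(Neofelis,Cuon))))); the answer is its 12 terminal taxa in alphabetical order.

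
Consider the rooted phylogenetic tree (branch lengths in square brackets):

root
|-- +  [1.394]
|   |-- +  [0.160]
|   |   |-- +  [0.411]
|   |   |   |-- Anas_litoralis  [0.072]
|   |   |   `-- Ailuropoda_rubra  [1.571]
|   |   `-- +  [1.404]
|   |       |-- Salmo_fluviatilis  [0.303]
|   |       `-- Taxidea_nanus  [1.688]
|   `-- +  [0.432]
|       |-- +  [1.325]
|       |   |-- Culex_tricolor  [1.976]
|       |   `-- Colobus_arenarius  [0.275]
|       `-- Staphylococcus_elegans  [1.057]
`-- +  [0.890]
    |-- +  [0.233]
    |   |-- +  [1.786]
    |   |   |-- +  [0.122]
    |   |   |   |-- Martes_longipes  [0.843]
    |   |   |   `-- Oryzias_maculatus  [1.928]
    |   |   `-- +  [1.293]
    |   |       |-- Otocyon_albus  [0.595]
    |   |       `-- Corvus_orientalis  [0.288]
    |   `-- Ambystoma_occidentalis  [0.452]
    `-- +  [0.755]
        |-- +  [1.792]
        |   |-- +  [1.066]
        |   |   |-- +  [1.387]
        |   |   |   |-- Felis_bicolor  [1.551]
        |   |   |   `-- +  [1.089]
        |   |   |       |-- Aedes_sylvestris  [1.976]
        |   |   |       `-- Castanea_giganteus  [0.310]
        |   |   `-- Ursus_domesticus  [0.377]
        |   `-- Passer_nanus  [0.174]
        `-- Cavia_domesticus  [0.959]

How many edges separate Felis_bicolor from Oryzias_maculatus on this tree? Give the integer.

9

The MRCA of Felis_bicolor and Oryzias_maculatus is the node subtending ((((Martes_longipes,Oryzias_maculatus),(Otocyon_albus,Corvus_orientalis)),Ambystoma_occidentalis),((((Felis_bicolor,(Aedes_sylvestris,Castanea_giganteus)),Ursus_domesticus),Passer_nanus),Cavia_domesticus)).
From Felis_bicolor up to that node: 5 branches. From Oryzias_maculatus up to the same node: 4 branches. Total: 5 + 4 = 9.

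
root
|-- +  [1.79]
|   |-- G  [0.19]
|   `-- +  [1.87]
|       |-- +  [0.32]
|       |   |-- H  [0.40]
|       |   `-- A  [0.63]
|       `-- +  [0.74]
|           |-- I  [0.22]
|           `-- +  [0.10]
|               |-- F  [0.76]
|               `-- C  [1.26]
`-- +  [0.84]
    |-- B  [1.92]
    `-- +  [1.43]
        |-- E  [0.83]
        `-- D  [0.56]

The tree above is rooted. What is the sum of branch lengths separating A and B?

The path runs A → … → MRCA → … → B; the MRCA is the root of the tree.
Branch lengths along that path: 0.63 + 0.32 + 1.87 + 1.79 + 0.84 + 1.92 = 7.37.

7.37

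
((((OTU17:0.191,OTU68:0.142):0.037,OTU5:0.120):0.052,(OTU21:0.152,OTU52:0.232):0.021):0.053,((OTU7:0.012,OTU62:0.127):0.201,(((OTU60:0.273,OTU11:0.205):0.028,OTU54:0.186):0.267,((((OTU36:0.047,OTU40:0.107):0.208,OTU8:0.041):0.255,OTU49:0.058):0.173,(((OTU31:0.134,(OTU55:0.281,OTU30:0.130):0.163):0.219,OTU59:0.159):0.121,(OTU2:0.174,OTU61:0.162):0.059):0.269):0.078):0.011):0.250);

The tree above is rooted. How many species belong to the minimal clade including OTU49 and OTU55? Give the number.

10

The MRCA of OTU49 and OTU55 is the node subtending ((((OTU36,OTU40),OTU8),OTU49),(((OTU31,(OTU55,OTU30)),OTU59),(OTU2,OTU61))).
That clade contains 10 terminal taxa: OTU2, OTU30, OTU31, OTU36, OTU40, OTU49, OTU55, OTU59, OTU61, OTU8.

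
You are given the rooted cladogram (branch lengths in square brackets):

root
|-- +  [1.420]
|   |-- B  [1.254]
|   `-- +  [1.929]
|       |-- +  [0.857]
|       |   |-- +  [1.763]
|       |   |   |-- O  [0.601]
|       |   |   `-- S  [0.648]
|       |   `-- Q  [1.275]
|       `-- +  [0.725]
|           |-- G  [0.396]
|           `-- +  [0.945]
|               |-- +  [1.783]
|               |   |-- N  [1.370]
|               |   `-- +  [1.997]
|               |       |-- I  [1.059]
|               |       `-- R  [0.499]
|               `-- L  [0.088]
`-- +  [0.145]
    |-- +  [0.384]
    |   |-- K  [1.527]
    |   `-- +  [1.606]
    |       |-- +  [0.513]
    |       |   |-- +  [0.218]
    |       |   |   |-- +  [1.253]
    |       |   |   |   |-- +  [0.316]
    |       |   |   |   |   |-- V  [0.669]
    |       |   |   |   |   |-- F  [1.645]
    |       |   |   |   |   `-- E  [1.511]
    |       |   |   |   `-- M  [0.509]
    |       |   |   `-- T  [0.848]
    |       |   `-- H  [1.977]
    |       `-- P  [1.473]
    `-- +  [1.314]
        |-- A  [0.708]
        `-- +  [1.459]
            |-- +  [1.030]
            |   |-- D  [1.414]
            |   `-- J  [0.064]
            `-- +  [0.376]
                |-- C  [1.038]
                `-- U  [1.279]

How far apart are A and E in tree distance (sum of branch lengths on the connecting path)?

The path runs A → … → MRCA → … → E; the MRCA is the node subtending ((K,(((((V,F,E),M),T),H),P)),(A,((D,J),(C,U)))).
Branch lengths along that path: 0.708 + 1.314 + 0.384 + 1.606 + 0.513 + 0.218 + 1.253 + 0.316 + 1.511 = 7.823.

7.823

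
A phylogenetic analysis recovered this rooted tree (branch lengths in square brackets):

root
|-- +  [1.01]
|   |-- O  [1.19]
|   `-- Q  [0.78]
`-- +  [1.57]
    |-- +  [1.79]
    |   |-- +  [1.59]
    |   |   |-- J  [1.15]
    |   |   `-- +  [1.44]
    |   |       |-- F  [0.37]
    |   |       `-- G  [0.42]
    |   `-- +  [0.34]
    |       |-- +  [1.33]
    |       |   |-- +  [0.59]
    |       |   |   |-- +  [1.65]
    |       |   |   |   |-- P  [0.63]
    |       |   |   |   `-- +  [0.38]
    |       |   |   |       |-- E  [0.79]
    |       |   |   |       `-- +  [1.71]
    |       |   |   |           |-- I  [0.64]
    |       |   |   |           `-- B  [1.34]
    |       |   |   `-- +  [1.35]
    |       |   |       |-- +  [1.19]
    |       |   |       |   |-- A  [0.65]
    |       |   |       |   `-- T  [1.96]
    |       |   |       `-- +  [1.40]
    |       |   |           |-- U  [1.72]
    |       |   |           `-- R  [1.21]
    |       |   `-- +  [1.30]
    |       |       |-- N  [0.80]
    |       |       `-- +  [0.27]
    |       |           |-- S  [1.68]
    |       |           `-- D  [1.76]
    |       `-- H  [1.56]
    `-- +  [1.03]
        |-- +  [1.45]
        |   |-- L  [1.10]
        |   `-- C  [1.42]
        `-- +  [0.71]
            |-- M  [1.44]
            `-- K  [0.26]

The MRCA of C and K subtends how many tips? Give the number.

4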